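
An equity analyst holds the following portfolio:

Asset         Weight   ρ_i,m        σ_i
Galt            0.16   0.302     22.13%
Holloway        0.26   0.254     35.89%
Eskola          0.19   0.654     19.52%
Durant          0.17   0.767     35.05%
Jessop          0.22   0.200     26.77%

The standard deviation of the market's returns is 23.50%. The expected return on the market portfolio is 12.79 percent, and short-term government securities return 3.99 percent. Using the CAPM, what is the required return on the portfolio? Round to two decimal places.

8.34%

β_Galt = 0.302 × 22.13% / 23.50% = 0.2844
β_Holloway = 0.254 × 35.89% / 23.50% = 0.3879
β_Eskola = 0.654 × 19.52% / 23.50% = 0.5432
β_Durant = 0.767 × 35.05% / 23.50% = 1.1440
β_Jessop = 0.200 × 26.77% / 23.50% = 0.2278
β_P = Σ w_i β_i = 0.16×0.2844 + 0.26×0.3879 + 0.19×0.5432 + 0.17×1.1440 + 0.22×0.2278 = 0.4942
MRP = 12.79% − 3.99% = 8.80%
E(R_P) = R_f + β_P × MRP = 3.99% + 0.4942 × 8.80% = 8.34%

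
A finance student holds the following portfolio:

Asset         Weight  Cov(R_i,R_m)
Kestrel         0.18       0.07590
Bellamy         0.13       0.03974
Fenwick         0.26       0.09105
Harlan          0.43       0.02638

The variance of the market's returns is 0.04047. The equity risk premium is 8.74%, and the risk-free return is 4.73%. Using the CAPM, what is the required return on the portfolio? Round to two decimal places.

β_Kestrel = 0.07590 / 0.04047 = 1.8755
β_Bellamy = 0.03974 / 0.04047 = 0.9820
β_Fenwick = 0.09105 / 0.04047 = 2.2498
β_Harlan = 0.02638 / 0.04047 = 0.6518
β_P = Σ w_i β_i = 0.18×1.8755 + 0.13×0.9820 + 0.26×2.2498 + 0.43×0.6518 = 1.3305
E(R_P) = R_f + β_P × MRP = 4.73% + 1.3305 × 8.74% = 16.36%

16.36%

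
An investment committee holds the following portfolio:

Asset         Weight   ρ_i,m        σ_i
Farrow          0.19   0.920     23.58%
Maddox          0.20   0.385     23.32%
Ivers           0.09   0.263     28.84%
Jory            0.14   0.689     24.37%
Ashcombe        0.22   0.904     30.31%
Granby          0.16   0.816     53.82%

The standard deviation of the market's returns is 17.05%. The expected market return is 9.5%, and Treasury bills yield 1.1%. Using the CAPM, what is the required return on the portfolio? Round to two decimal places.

β_Farrow = 0.920 × 23.58% / 17.05% = 1.2724
β_Maddox = 0.385 × 23.32% / 17.05% = 0.5266
β_Ivers = 0.263 × 28.84% / 17.05% = 0.4449
β_Jory = 0.689 × 24.37% / 17.05% = 0.9848
β_Ashcombe = 0.904 × 30.31% / 17.05% = 1.6071
β_Granby = 0.816 × 53.82% / 17.05% = 2.5758
β_P = Σ w_i β_i = 0.19×1.2724 + 0.20×0.5266 + 0.09×0.4449 + 0.14×0.9848 + 0.22×1.6071 + 0.16×2.5758 = 1.2907
MRP = 9.5% − 1.1% = 8.40%
E(R_P) = R_f + β_P × MRP = 1.1% + 1.2907 × 8.4% = 11.94%

11.94%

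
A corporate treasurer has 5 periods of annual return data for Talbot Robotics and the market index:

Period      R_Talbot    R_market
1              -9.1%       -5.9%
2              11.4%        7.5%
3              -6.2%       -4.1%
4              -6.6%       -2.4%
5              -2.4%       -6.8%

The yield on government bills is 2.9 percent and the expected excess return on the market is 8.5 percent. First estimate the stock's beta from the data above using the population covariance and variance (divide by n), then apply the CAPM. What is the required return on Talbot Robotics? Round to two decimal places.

Mean R_i = (-9.1 + 11.4 − 6.2 − 6.6 − 2.4) / 5 = -2.5800%
Mean R_m = (-5.9 + 7.5 − 4.1 − 2.4 − 6.8) / 5 = -2.3400%
Σ(R_i − R̄_i)(R_m − R̄_m) = 166.5840  ⇒  Cov = 166.5840 / 5 = 33.3168
Σ(R_m − R̄_m)² = 132.4920  ⇒  Var(R_m) = 132.4920 / 5 = 26.4984
β = Cov / Var(R_m) = 33.3168 / 26.4984 = 1.2573
E(R) = R_f + β × MRP = 2.9% + 1.2573 × 8.5% = 13.59%

13.59%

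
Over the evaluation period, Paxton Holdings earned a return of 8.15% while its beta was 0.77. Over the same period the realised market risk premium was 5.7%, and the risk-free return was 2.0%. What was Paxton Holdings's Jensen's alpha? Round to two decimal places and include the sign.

CAPM benchmark = R_f + β(R_m − R_f) = 2.0% + 0.77 × 5.7% = 6.3890%
α = actual − benchmark = 8.15% − 6.3890% = +1.76%

+1.76%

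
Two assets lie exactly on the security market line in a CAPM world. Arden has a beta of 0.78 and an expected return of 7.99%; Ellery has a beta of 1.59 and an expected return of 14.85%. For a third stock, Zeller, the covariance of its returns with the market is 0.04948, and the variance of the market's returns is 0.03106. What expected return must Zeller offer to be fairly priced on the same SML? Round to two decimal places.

MRP = (14.85% − 7.99%) / (1.59 − 0.78) = 8.4691%
R_f = 7.99% − 0.78 × 8.4691% = 1.3841%
β_Zeller = Cov / Var(R_m) = 0.04948 / 0.03106 = 1.5930
E(R_Zeller) = R_f + β × MRP = 1.3841% + 1.5930 × 8.4691% = 14.88%

14.88%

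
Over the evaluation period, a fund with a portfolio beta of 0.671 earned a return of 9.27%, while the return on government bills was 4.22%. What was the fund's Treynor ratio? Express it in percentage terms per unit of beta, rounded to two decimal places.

7.53%

Treynor = (R_P − R_f) / β_P = (9.27% − 4.22%) / 0.6710 = 5.05% / 0.6710 = 7.53%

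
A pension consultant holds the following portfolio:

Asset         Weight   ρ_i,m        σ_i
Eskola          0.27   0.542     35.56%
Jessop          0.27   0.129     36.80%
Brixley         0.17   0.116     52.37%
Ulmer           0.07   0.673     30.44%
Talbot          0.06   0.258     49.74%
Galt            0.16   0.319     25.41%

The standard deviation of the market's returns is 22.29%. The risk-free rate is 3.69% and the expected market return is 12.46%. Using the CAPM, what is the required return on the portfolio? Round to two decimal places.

8.03%

β_Eskola = 0.542 × 35.56% / 22.29% = 0.8647
β_Jessop = 0.129 × 36.80% / 22.29% = 0.2130
β_Brixley = 0.116 × 52.37% / 22.29% = 0.2725
β_Ulmer = 0.673 × 30.44% / 22.29% = 0.9191
β_Talbot = 0.258 × 49.74% / 22.29% = 0.5757
β_Galt = 0.319 × 25.41% / 22.29% = 0.3637
β_P = Σ w_i β_i = 0.27×0.8647 + 0.27×0.2130 + 0.17×0.2725 + 0.07×0.9191 + 0.06×0.5757 + 0.16×0.3637 = 0.4944
MRP = 12.46% − 3.69% = 8.77%
E(R_P) = R_f + β_P × MRP = 3.69% + 0.4944 × 8.77% = 8.03%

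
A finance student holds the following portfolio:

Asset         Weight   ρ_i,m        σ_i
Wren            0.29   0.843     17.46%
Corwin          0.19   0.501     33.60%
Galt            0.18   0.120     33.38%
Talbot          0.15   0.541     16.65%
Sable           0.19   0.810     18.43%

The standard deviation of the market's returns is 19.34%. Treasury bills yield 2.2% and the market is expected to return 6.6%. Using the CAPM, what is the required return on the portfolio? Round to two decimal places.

5.02%

β_Wren = 0.843 × 17.46% / 19.34% = 0.7611
β_Corwin = 0.501 × 33.60% / 19.34% = 0.8704
β_Galt = 0.120 × 33.38% / 19.34% = 0.2071
β_Talbot = 0.541 × 16.65% / 19.34% = 0.4658
β_Sable = 0.810 × 18.43% / 19.34% = 0.7719
β_P = Σ w_i β_i = 0.29×0.7611 + 0.19×0.8704 + 0.18×0.2071 + 0.15×0.4658 + 0.19×0.7719 = 0.6399
MRP = 6.6% − 2.2% = 4.40%
E(R_P) = R_f + β_P × MRP = 2.2% + 0.6399 × 4.4% = 5.02%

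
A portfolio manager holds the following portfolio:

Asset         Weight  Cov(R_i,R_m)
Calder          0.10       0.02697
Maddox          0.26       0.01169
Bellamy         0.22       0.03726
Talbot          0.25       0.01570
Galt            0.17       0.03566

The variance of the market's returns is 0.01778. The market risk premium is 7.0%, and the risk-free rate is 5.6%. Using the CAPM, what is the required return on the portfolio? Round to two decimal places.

β_Calder = 0.02697 / 0.01778 = 1.5169
β_Maddox = 0.01169 / 0.01778 = 0.6575
β_Bellamy = 0.03726 / 0.01778 = 2.0956
β_Talbot = 0.01570 / 0.01778 = 0.8830
β_Galt = 0.03566 / 0.01778 = 2.0056
β_P = Σ w_i β_i = 0.10×1.5169 + 0.26×0.6575 + 0.22×2.0956 + 0.25×0.8830 + 0.17×2.0056 = 1.3454
E(R_P) = R_f + β_P × MRP = 5.6% + 1.3454 × 7.0% = 15.02%

15.02%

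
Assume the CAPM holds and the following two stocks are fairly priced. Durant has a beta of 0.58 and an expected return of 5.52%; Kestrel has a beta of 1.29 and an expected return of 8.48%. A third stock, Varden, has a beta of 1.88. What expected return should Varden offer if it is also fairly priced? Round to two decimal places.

10.94%

MRP (SML slope) = (8.48% − 5.52%) / (1.29 − 0.58) = 2.96% / 0.71 = 4.1690%
R_f (intercept) = 5.52% − 0.58 × 4.1690% = 3.1020%
E(R_Varden) = R_f + β × MRP = 3.1020% + 1.88 × 4.1690% = 10.94%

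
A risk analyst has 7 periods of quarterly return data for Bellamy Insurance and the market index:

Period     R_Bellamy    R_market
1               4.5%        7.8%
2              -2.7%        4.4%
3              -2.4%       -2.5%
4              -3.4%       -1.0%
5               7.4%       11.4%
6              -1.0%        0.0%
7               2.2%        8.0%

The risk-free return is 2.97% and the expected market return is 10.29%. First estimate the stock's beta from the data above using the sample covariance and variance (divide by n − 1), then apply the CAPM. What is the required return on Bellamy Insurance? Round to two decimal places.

Mean R_i = (4.5 − 2.7 − 2.4 − 3.4 + 7.4 − 1.0 + 2.2) / 7 = 0.6571%
Mean R_m = (7.8 + 4.4 − 2.5 − 1.0 + 11.4 + 0.0 + 8.0) / 7 = 4.0143%
Σ(R_i − R̄_i)(R_m − R̄_m) = 116.1143  ⇒  Cov = 116.1143 / 6 = 19.3524
Σ(R_m − R̄_m)² = 168.6086  ⇒  Var(R_m) = 168.6086 / 6 = 28.1014
β = Cov / Var(R_m) = 19.3524 / 28.1014 = 0.6887
MRP = 10.29% − 2.97% = 7.32%
E(R) = R_f + β × MRP = 2.97% + 0.6887 × 7.32% = 8.01%

8.01%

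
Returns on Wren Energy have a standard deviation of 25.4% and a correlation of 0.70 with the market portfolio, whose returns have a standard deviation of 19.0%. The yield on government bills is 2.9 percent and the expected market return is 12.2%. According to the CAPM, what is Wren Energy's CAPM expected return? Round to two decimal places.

11.60%

β = ρ × σ_i / σ_m = 0.70 × 25.4% / 19.0% = 0.9358
MRP = 12.2% − 2.9% = 9.30%
E(R) = 2.9% + 0.9358 × 9.3% = 11.60%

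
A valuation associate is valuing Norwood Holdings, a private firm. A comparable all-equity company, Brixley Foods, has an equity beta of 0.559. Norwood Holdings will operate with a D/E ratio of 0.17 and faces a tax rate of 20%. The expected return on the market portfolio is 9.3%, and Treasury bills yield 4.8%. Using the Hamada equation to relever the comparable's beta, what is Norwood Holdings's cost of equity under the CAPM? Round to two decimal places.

7.66%

β_L = β_U × [1 + (1 − t)(D/E)] = 0.559 × [1 + (1 − 0.20) × 0.17]
    = 0.559 × [1 + 0.80 × 0.17] = 0.559 × 1.1360 = 0.6350
MRP = 9.3% − 4.8% = 4.50%
E(R) = R_f + β_L × MRP = 4.8% + 0.6350 × 4.5% = 7.66%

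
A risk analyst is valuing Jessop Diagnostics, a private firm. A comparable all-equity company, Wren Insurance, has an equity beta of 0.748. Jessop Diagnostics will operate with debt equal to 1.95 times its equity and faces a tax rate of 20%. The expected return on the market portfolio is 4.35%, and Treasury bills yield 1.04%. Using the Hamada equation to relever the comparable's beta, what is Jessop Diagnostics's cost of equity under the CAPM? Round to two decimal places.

β_L = β_U × [1 + (1 − t)(D/E)] = 0.748 × [1 + (1 − 0.20) × 1.95]
    = 0.748 × [1 + 0.80 × 1.95] = 0.748 × 2.5600 = 1.9149
MRP = 4.35% − 1.04% = 3.31%
E(R) = R_f + β_L × MRP = 1.04% + 1.9149 × 3.31% = 7.38%

7.38%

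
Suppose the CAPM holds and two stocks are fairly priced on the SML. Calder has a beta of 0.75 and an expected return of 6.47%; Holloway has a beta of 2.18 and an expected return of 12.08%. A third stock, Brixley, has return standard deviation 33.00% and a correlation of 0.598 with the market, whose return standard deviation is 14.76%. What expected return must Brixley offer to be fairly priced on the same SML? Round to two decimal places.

8.77%

MRP = (12.08% − 6.47%) / (2.18 − 0.75) = 3.9231%
R_f = 6.47% − 0.75 × 3.9231% = 3.5277%
β_Brixley = ρ·σ_i/σ_m = 0.598 × 33.00 / 14.76 = 1.3370
E(R_Brixley) = R_f + β × MRP = 3.5277% + 1.3370 × 3.9231% = 8.77%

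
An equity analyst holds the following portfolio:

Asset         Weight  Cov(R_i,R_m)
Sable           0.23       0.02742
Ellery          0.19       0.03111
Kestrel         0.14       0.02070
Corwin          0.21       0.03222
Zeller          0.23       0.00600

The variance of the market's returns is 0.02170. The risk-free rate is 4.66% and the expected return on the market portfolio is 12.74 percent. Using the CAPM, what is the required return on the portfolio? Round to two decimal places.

13.32%

β_Sable = 0.02742 / 0.02170 = 1.2636
β_Ellery = 0.03111 / 0.02170 = 1.4336
β_Kestrel = 0.02070 / 0.02170 = 0.9539
β_Corwin = 0.03222 / 0.02170 = 1.4848
β_Zeller = 0.00600 / 0.02170 = 0.2765
β_P = Σ w_i β_i = 0.23×1.2636 + 0.19×1.4336 + 0.14×0.9539 + 0.21×1.4848 + 0.23×0.2765 = 1.0720
MRP = 12.74% − 4.66% = 8.08%
E(R_P) = R_f + β_P × MRP = 4.66% + 1.0720 × 8.08% = 13.32%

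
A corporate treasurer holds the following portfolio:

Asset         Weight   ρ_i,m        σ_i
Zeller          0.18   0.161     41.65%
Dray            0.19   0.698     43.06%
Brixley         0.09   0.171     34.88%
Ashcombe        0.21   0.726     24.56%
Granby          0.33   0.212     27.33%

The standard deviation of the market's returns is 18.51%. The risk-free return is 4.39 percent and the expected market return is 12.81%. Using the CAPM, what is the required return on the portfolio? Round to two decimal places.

β_Zeller = 0.161 × 41.65% / 18.51% = 0.3623
β_Dray = 0.698 × 43.06% / 18.51% = 1.6238
β_Brixley = 0.171 × 34.88% / 18.51% = 0.3222
β_Ashcombe = 0.726 × 24.56% / 18.51% = 0.9633
β_Granby = 0.212 × 27.33% / 18.51% = 0.3130
β_P = Σ w_i β_i = 0.18×0.3623 + 0.19×1.6238 + 0.09×0.3222 + 0.21×0.9633 + 0.33×0.3130 = 0.7083
MRP = 12.81% − 4.39% = 8.42%
E(R_P) = R_f + β_P × MRP = 4.39% + 0.7083 × 8.42% = 10.35%

10.35%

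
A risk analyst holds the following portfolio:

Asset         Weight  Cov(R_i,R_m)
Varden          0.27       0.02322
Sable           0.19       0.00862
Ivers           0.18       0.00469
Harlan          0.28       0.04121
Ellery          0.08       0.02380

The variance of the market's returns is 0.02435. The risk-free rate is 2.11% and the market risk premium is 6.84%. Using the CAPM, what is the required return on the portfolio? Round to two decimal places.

8.34%

β_Varden = 0.02322 / 0.02435 = 0.9536
β_Sable = 0.00862 / 0.02435 = 0.3540
β_Ivers = 0.00469 / 0.02435 = 0.1926
β_Harlan = 0.04121 / 0.02435 = 1.6924
β_Ellery = 0.02380 / 0.02435 = 0.9774
β_P = Σ w_i β_i = 0.27×0.9536 + 0.19×0.3540 + 0.18×0.1926 + 0.28×1.6924 + 0.08×0.9774 = 0.9115
E(R_P) = R_f + β_P × MRP = 2.11% + 0.9115 × 6.84% = 8.34%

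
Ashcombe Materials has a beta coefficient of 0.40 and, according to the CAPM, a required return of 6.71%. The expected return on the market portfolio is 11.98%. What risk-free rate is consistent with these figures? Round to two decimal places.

3.20%

E(R) = R_f + β(E(R_m) − R_f) = R_f(1 − β) + β·E(R_m)
6.71% = R_f × (1 − 0.40) + 0.40 × 11.98%
6.71% = R_f × 0.60 + 4.7920%
R_f = (6.71% − 4.7920%) / 0.60 = 3.20%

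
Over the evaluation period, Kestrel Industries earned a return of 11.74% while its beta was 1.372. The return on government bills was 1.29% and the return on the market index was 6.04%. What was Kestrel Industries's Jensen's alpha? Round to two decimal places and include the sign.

+3.93%

Market excess return = 6.04% − 1.29% = 4.75%
CAPM benchmark = R_f + β(R_m − R_f) = 1.29% + 1.372 × 4.75% = 7.80700%
α = actual − benchmark = 11.74% − 7.80700% = +3.93%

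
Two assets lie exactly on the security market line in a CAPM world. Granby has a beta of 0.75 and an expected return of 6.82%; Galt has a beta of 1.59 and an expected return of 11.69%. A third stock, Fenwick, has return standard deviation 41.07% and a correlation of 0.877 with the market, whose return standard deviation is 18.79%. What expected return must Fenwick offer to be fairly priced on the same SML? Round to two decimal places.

13.59%

MRP = (11.69% − 6.82%) / (1.59 − 0.75) = 5.7976%
R_f = 6.82% − 0.75 × 5.7976% = 2.4718%
β_Fenwick = ρ·σ_i/σ_m = 0.877 × 41.07 / 18.79 = 1.9169
E(R_Fenwick) = R_f + β × MRP = 2.4718% + 1.9169 × 5.7976% = 13.59%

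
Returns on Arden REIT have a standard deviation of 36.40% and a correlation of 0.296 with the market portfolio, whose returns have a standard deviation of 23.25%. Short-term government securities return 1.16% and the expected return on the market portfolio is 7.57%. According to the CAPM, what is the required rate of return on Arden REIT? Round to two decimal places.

β = ρ × σ_i / σ_m = 0.296 × 36.40% / 23.25% = 0.4634
MRP = 7.57% − 1.16% = 6.41%
E(R) = 1.16% + 0.4634 × 6.41% = 4.13%

4.13%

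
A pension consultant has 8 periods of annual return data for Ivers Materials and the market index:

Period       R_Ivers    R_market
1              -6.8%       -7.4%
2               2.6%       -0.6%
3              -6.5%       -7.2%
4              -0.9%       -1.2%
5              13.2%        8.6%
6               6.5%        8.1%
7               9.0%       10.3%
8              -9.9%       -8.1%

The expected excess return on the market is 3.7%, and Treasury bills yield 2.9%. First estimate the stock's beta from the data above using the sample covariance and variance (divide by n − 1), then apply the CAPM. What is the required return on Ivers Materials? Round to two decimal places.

6.73%

Mean R_i = (-6.8 + 2.6 − 6.5 − 0.9 + 13.2 + 6.5 + 9.0 − 9.9) / 8 = 0.9000%
Mean R_m = (-7.4 − 0.6 − 7.2 − 1.2 + 8.6 + 8.1 + 10.3 − 8.1) / 8 = 0.3125%
Σ(R_i − R̄_i)(R_m − R̄_m) = 433.4500  ⇒  Cov = 433.4500 / 7 = 61.9214
Σ(R_m − R̄_m)² = 418.8888  ⇒  Var(R_m) = 418.8888 / 7 = 59.8413
β = Cov / Var(R_m) = 61.9214 / 59.8413 = 1.0348
E(R) = R_f + β × MRP = 2.9% + 1.0348 × 3.7% = 6.73%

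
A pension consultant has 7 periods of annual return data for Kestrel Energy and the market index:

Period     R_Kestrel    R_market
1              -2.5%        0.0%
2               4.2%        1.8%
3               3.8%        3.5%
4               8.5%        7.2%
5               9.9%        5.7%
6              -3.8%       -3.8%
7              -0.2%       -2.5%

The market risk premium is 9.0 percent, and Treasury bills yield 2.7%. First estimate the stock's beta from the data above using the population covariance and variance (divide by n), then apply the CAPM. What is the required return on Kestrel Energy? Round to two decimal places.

13.43%

Mean R_i = (-2.5 + 4.2 + 3.8 + 8.5 + 9.9 − 3.8 − 0.2) / 7 = 2.8429%
Mean R_m = (0.0 + 1.8 + 3.5 + 7.2 + 5.7 − 3.8 − 2.5) / 7 = 1.7000%
Σ(R_i − R̄_i)(R_m − R̄_m) = 119.6000  ⇒  Cov = 119.6000 / 7 = 17.0857
Σ(R_m − R̄_m)² = 100.2800  ⇒  Var(R_m) = 100.2800 / 7 = 14.3257
β = Cov / Var(R_m) = 17.0857 / 14.3257 = 1.1927
E(R) = R_f + β × MRP = 2.7% + 1.1927 × 9.0% = 13.43%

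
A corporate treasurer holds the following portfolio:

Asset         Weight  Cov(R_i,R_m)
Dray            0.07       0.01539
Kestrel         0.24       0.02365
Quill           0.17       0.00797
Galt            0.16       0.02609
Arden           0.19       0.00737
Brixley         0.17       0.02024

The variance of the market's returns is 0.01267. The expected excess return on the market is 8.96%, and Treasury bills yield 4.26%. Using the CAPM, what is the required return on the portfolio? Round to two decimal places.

16.37%

β_Dray = 0.01539 / 0.01267 = 1.2147
β_Kestrel = 0.02365 / 0.01267 = 1.8666
β_Quill = 0.00797 / 0.01267 = 0.6290
β_Galt = 0.02609 / 0.01267 = 2.0592
β_Arden = 0.00737 / 0.01267 = 0.5817
β_Brixley = 0.02024 / 0.01267 = 1.5975
β_P = Σ w_i β_i = 0.07×1.2147 + 0.24×1.8666 + 0.17×0.6290 + 0.16×2.0592 + 0.19×0.5817 + 0.17×1.5975 = 1.3515
E(R_P) = R_f + β_P × MRP = 4.26% + 1.3515 × 8.96% = 16.37%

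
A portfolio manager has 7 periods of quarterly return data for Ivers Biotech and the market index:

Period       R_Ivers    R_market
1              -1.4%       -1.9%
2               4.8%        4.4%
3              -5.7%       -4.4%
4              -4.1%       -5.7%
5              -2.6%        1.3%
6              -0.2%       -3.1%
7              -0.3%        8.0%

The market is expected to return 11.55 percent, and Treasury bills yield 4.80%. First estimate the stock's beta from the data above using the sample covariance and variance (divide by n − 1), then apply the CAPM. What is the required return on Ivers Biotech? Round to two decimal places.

Mean R_i = (-1.4 + 4.8 − 5.7 − 4.1 − 2.6 − 0.2 − 0.3) / 7 = -1.3571%
Mean R_m = (-1.9 + 4.4 − 4.4 − 5.7 + 1.3 − 3.1 + 8.0) / 7 = -0.2000%
Σ(R_i − R̄_i)(R_m − R̄_m) = 65.1700  ⇒  Cov = 65.1700 / 6 = 10.8617
Σ(R_m − R̄_m)² = 149.8400  ⇒  Var(R_m) = 149.8400 / 6 = 24.9733
β = Cov / Var(R_m) = 10.8617 / 24.9733 = 0.4349
MRP = 11.55% − 4.80% = 6.75%
E(R) = R_f + β × MRP = 4.80% + 0.4349 × 6.75% = 7.74%

7.74%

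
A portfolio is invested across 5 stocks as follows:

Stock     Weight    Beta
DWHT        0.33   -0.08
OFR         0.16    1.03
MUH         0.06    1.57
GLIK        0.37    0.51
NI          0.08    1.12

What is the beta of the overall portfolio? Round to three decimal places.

β_P = Σ w_i β_i = 0.33×-0.08 + 0.16×1.03 + 0.06×1.57 + 0.37×0.51 + 0.08×1.12 = 0.5109

0.511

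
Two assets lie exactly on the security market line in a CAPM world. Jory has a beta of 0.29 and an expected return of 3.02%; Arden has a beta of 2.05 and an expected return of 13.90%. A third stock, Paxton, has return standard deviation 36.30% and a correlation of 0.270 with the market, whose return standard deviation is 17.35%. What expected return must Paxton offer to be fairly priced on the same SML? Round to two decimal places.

MRP = (13.90% − 3.02%) / (2.05 − 0.29) = 6.1818%
R_f = 3.02% − 0.29 × 6.1818% = 1.2273%
β_Paxton = ρ·σ_i/σ_m = 0.270 × 36.30 / 17.35 = 0.5649
E(R_Paxton) = R_f + β × MRP = 1.2273% + 0.5649 × 6.1818% = 4.72%

4.72%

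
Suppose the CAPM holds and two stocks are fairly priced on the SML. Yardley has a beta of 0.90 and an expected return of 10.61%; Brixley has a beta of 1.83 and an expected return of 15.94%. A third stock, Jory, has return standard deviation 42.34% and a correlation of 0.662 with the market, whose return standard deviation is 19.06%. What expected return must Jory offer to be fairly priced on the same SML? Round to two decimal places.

MRP = (15.94% − 10.61%) / (1.83 − 0.90) = 5.7312%
R_f = 10.61% − 0.90 × 5.7312% = 5.4519%
β_Jory = ρ·σ_i/σ_m = 0.662 × 42.34 / 19.06 = 1.4706
E(R_Jory) = R_f + β × MRP = 5.4519% + 1.4706 × 5.7312% = 13.88%

13.88%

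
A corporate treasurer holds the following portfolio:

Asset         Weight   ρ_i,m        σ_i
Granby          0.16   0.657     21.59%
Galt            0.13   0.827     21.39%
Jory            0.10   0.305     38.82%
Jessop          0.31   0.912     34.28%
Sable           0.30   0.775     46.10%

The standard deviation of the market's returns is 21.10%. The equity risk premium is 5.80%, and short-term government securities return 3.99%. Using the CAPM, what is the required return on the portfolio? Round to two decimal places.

β_Granby = 0.657 × 21.59% / 21.10% = 0.6723
β_Galt = 0.827 × 21.39% / 21.10% = 0.8384
β_Jory = 0.305 × 38.82% / 21.10% = 0.5611
β_Jessop = 0.912 × 34.28% / 21.10% = 1.4817
β_Sable = 0.775 × 46.10% / 21.10% = 1.6932
β_P = Σ w_i β_i = 0.16×0.6723 + 0.13×0.8384 + 0.10×0.5611 + 0.31×1.4817 + 0.30×1.6932 = 1.2400
E(R_P) = R_f + β_P × MRP = 3.99% + 1.2400 × 5.80% = 11.18%

11.18%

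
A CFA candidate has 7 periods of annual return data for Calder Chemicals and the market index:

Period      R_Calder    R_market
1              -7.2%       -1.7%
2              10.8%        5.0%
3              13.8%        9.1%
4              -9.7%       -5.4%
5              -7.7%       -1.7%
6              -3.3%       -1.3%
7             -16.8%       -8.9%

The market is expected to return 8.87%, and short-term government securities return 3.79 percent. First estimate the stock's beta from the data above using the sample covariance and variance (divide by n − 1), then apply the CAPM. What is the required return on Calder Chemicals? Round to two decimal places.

12.95%

Mean R_i = (-7.2 + 10.8 + 13.8 − 9.7 − 7.7 − 3.3 − 16.8) / 7 = -2.8714%
Mean R_m = (-1.7 + 5.0 + 9.1 − 5.4 − 1.7 − 1.3 − 8.9) / 7 = -0.7000%
Σ(R_i − R̄_i)(R_m − R̄_m) = 397.0300  ⇒  Cov = 397.0300 / 6 = 66.1717
Σ(R_m − R̄_m)² = 220.2200  ⇒  Var(R_m) = 220.2200 / 6 = 36.7033
β = Cov / Var(R_m) = 66.1717 / 36.7033 = 1.8029
MRP = 8.87% − 3.79% = 5.08%
E(R) = R_f + β × MRP = 3.79% + 1.8029 × 5.08% = 12.95%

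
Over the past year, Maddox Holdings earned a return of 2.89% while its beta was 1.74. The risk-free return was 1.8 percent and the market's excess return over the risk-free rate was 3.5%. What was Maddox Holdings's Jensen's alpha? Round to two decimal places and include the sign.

CAPM benchmark = R_f + β(R_m − R_f) = 1.8% + 1.74 × 3.5% = 7.8900%
α = actual − benchmark = 2.89% − 7.8900% = -5.00%

-5.00%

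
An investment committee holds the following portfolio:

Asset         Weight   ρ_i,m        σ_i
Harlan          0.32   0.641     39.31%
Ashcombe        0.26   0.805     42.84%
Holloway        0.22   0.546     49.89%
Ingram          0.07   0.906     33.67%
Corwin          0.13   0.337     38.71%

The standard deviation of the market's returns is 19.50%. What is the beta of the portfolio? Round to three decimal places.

1.377

β_Harlan = 0.641 × 39.31% / 19.50% = 1.2922
β_Ashcombe = 0.805 × 42.84% / 19.50% = 1.7685
β_Holloway = 0.546 × 49.89% / 19.50% = 1.3969
β_Ingram = 0.906 × 33.67% / 19.50% = 1.5644
β_Corwin = 0.337 × 38.71% / 19.50% = 0.6690
β_P = Σ w_i β_i = 0.32×1.2922 + 0.26×1.7685 + 0.22×1.3969 + 0.07×1.5644 + 0.13×0.6690 = 1.3771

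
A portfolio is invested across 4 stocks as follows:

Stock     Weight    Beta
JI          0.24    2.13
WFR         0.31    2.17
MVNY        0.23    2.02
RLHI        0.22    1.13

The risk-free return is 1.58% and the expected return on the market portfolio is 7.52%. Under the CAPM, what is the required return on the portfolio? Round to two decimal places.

12.85%

β_P = Σ w_i β_i = 0.24×2.13 + 0.31×2.17 + 0.23×2.02 + 0.22×1.13 = 1.8971
MRP = 7.52% − 1.58% = 5.94%
E(R_P) = R_f + β_P × MRP = 1.58% + 1.8971 × 5.94% = 12.85%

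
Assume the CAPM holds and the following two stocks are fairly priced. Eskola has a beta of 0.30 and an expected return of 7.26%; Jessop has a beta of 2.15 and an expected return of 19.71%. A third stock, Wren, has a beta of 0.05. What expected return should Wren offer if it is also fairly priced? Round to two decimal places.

5.58%

MRP (SML slope) = (19.71% − 7.26%) / (2.15 − 0.30) = 12.45% / 1.85 = 6.7297%
R_f (intercept) = 7.26% − 0.30 × 6.7297% = 5.2411%
E(R_Wren) = R_f + β × MRP = 5.2411% + 0.05 × 6.7297% = 5.58%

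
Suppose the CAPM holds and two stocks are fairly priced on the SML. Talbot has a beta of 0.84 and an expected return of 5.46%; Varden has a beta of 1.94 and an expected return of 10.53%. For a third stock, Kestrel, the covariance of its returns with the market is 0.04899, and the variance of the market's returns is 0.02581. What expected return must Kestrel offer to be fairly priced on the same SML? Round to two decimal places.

10.34%

MRP = (10.53% − 5.46%) / (1.94 − 0.84) = 4.6091%
R_f = 5.46% − 0.84 × 4.6091% = 1.5884%
β_Kestrel = Cov / Var(R_m) = 0.04899 / 0.02581 = 1.8981
E(R_Kestrel) = R_f + β × MRP = 1.5884% + 1.8981 × 4.6091% = 10.34%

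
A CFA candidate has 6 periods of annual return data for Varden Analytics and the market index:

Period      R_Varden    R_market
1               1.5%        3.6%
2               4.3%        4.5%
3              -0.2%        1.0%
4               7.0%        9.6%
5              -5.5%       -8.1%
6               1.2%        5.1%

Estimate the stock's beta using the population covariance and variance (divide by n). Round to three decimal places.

0.682

Mean R_i = (1.5 + 4.3 − 0.2 + 7.0 − 5.5 + 1.2) / 6 = 1.3833%
Mean R_m = (3.6 + 4.5 + 1.0 + 9.6 − 8.1 + 5.1) / 6 = 2.6167%
Σ(R_i − R̄_i)(R_m − R̄_m) = 120.7017  ⇒  Cov = 120.7017 / 6 = 20.1170
Σ(R_m − R̄_m)² = 176.9083  ⇒  Var(R_m) = 176.9083 / 6 = 29.4847
β = Cov / Var(R_m) = 20.1170 / 29.4847 = 0.6823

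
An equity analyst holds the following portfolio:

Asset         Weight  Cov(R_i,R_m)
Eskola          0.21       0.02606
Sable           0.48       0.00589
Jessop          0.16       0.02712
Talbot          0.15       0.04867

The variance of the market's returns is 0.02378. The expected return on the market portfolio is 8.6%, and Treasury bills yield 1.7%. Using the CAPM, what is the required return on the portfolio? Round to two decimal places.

β_Eskola = 0.02606 / 0.02378 = 1.0959
β_Sable = 0.00589 / 0.02378 = 0.2477
β_Jessop = 0.02712 / 0.02378 = 1.1405
β_Talbot = 0.04867 / 0.02378 = 2.0467
β_P = Σ w_i β_i = 0.21×1.0959 + 0.48×0.2477 + 0.16×1.1405 + 0.15×2.0467 = 0.8385
MRP = 8.6% − 1.7% = 6.90%
E(R_P) = R_f + β_P × MRP = 1.7% + 0.8385 × 6.9% = 7.49%

7.49%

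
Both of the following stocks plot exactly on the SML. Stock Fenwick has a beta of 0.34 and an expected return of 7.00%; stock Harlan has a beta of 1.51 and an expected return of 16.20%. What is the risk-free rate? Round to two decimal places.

4.33%

Both satisfy E(R) = R_f + β·MRP, so the slope of the SML is
MRP = (16.20% − 7.00%) / (1.51 − 0.34) = 9.20% / 1.17 = 7.8632%
R_f = E(R_Fenwick) − β_Fenwick·MRP = 7.00% − 0.34 × 7.8632% = 4.3265%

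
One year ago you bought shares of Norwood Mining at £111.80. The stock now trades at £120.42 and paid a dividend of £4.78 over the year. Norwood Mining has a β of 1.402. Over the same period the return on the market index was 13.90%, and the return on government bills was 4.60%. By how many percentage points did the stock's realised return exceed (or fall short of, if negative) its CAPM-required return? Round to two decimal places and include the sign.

-5.65%

Realised HPR = (P1 + D1 − P0) / P0 = (120.42 + 4.78 − 111.80) / 111.80 = 13.40 / 111.80 = 11.9857%
MRP = 13.90% − 4.60% = 9.30%
CAPM required = R_f + β·MRP = 4.60% + 1.402 × 9.30% = 17.63860%
α = realised − required = 11.9857% − 17.63860% = -5.65%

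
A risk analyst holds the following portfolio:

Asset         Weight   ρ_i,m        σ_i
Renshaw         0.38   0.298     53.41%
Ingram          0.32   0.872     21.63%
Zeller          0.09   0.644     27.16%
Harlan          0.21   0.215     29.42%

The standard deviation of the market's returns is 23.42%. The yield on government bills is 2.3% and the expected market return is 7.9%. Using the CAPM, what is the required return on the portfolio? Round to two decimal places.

5.88%

β_Renshaw = 0.298 × 53.41% / 23.42% = 0.6796
β_Ingram = 0.872 × 21.63% / 23.42% = 0.8054
β_Zeller = 0.644 × 27.16% / 23.42% = 0.7468
β_Harlan = 0.215 × 29.42% / 23.42% = 0.2701
β_P = Σ w_i β_i = 0.38×0.6796 + 0.32×0.8054 + 0.09×0.7468 + 0.21×0.2701 = 0.6399
MRP = 7.9% − 2.3% = 5.60%
E(R_P) = R_f + β_P × MRP = 2.3% + 0.6399 × 5.6% = 5.88%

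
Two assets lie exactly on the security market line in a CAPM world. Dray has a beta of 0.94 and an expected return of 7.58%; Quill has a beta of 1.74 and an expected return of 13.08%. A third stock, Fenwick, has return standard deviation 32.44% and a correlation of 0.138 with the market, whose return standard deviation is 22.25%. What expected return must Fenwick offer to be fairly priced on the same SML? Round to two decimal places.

MRP = (13.08% − 7.58%) / (1.74 − 0.94) = 6.8750%
R_f = 7.58% − 0.94 × 6.8750% = 1.1175%
β_Fenwick = ρ·σ_i/σ_m = 0.138 × 32.44 / 22.25 = 0.2012
E(R_Fenwick) = R_f + β × MRP = 1.1175% + 0.2012 × 6.8750% = 2.50%

2.50%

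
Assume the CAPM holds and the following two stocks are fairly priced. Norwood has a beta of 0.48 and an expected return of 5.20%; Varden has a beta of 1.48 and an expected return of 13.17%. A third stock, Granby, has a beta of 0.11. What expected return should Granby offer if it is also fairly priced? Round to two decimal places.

MRP (SML slope) = (13.17% − 5.20%) / (1.48 − 0.48) = 7.97% / 1.00 = 7.9700%
R_f (intercept) = 5.20% − 0.48 × 7.9700% = 1.3744%
E(R_Granby) = R_f + β × MRP = 1.3744% + 0.11 × 7.9700% = 2.25%

2.25%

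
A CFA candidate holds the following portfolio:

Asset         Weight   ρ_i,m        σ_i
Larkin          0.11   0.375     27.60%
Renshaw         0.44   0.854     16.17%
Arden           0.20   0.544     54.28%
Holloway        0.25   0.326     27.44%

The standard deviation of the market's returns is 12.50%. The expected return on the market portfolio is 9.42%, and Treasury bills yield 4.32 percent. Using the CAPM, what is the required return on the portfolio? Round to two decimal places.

β_Larkin = 0.375 × 27.60% / 12.50% = 0.8280
β_Renshaw = 0.854 × 16.17% / 12.50% = 1.1047
β_Arden = 0.544 × 54.28% / 12.50% = 2.3623
β_Holloway = 0.326 × 27.44% / 12.50% = 0.7156
β_P = Σ w_i β_i = 0.11×0.8280 + 0.44×1.1047 + 0.20×2.3623 + 0.25×0.7156 = 1.2285
MRP = 9.42% − 4.32% = 5.10%
E(R_P) = R_f + β_P × MRP = 4.32% + 1.2285 × 5.10% = 10.59%

10.59%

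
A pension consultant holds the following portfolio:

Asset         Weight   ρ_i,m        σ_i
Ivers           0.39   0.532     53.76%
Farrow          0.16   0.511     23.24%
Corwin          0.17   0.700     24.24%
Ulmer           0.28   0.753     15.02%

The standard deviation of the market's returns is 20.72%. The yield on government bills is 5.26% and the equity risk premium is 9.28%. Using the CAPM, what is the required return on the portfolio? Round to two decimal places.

β_Ivers = 0.532 × 53.76% / 20.72% = 1.3803
β_Farrow = 0.511 × 23.24% / 20.72% = 0.5731
β_Corwin = 0.700 × 24.24% / 20.72% = 0.8189
β_Ulmer = 0.753 × 15.02% / 20.72% = 0.5459
β_P = Σ w_i β_i = 0.39×1.3803 + 0.16×0.5731 + 0.17×0.8189 + 0.28×0.5459 = 0.9221
E(R_P) = R_f + β_P × MRP = 5.26% + 0.9221 × 9.28% = 13.82%

13.82%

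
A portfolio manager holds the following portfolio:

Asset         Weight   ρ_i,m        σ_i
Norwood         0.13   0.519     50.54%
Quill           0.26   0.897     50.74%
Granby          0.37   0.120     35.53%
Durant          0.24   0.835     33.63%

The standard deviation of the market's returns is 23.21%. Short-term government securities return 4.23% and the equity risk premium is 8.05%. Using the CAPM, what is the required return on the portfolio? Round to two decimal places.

β_Norwood = 0.519 × 50.54% / 23.21% = 1.1301
β_Quill = 0.897 × 50.74% / 23.21% = 1.9610
β_Granby = 0.120 × 35.53% / 23.21% = 0.1837
β_Durant = 0.835 × 33.63% / 23.21% = 1.2099
β_P = Σ w_i β_i = 0.13×1.1301 + 0.26×1.9610 + 0.37×0.1837 + 0.24×1.2099 = 1.0151
E(R_P) = R_f + β_P × MRP = 4.23% + 1.0151 × 8.05% = 12.40%

12.40%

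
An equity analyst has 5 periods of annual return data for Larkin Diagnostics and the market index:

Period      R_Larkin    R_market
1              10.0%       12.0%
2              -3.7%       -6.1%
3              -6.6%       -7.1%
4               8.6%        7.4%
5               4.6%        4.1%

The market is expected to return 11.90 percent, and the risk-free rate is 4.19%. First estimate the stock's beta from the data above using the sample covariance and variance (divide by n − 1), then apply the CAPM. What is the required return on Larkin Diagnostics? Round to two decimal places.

Mean R_i = (10.0 − 3.7 − 6.6 + 8.6 + 4.6) / 5 = 2.5800%
Mean R_m = (12.0 − 6.1 − 7.1 + 7.4 + 4.1) / 5 = 2.0600%
Σ(R_i − R̄_i)(R_m − R̄_m) = 245.3560  ⇒  Cov = 245.3560 / 4 = 61.3390
Σ(R_m − R̄_m)² = 281.9720  ⇒  Var(R_m) = 281.9720 / 4 = 70.4930
β = Cov / Var(R_m) = 61.3390 / 70.4930 = 0.8701
MRP = 11.90% − 4.19% = 7.71%
E(R) = R_f + β × MRP = 4.19% + 0.8701 × 7.71% = 10.90%

10.90%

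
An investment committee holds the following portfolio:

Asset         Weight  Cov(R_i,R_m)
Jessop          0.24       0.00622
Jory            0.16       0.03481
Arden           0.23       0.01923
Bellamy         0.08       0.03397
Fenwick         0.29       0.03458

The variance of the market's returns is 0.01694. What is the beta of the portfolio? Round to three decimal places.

β_Jessop = 0.00622 / 0.01694 = 0.3672
β_Jory = 0.03481 / 0.01694 = 2.0549
β_Arden = 0.01923 / 0.01694 = 1.1352
β_Bellamy = 0.03397 / 0.01694 = 2.0053
β_Fenwick = 0.03458 / 0.01694 = 2.0413
β_P = Σ w_i β_i = 0.24×0.3672 + 0.16×2.0549 + 0.23×1.1352 + 0.08×2.0053 + 0.29×2.0413 = 1.4304

1.430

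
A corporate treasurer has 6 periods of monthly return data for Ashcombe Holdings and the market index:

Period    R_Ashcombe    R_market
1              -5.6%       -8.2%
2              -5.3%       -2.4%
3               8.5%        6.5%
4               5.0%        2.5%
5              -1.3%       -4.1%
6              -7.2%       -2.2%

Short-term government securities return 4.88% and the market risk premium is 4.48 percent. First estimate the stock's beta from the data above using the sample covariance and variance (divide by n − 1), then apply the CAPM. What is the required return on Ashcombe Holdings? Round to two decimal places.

9.60%

Mean R_i = (-5.6 − 5.3 + 8.5 + 5.0 − 1.3 − 7.2) / 6 = -0.9833%
Mean R_m = (-8.2 − 2.4 + 6.5 + 2.5 − 4.1 − 2.2) / 6 = -1.3167%
Σ(R_i − R̄_i)(R_m − R̄_m) = 139.7917  ⇒  Cov = 139.7917 / 5 = 27.9583
Σ(R_m − R̄_m)² = 132.7483  ⇒  Var(R_m) = 132.7483 / 5 = 26.5497
β = Cov / Var(R_m) = 27.9583 / 26.5497 = 1.0531
E(R) = R_f + β × MRP = 4.88% + 1.0531 × 4.48% = 9.60%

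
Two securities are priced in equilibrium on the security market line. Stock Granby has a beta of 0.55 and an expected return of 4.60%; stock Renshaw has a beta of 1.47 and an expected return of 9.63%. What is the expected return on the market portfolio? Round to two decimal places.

Both satisfy E(R) = R_f + β·MRP, so the slope of the SML is
MRP = (9.63% − 4.60%) / (1.47 − 0.55) = 5.03% / 0.92 = 5.4674%
R_f = E(R_Granby) − β_Granby·MRP = 4.60% − 0.55 × 5.4674% = 1.5929%
E(R_m) = R_f + MRP = 1.5929% + 5.4674% = 7.06%

7.06%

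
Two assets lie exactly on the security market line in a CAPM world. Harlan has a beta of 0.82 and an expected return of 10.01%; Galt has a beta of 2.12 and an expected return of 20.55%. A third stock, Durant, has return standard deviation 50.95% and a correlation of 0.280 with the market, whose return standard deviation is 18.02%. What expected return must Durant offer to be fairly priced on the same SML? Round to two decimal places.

9.78%

MRP = (20.55% − 10.01%) / (2.12 − 0.82) = 8.1077%
R_f = 10.01% − 0.82 × 8.1077% = 3.3617%
β_Durant = ρ·σ_i/σ_m = 0.280 × 50.95 / 18.02 = 0.7917
E(R_Durant) = R_f + β × MRP = 3.3617% + 0.7917 × 8.1077% = 9.78%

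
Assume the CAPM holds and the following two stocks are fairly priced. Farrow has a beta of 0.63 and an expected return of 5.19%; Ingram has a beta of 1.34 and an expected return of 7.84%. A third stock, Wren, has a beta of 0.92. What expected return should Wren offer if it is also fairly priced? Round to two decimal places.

MRP (SML slope) = (7.84% − 5.19%) / (1.34 − 0.63) = 2.65% / 0.71 = 3.7324%
R_f (intercept) = 5.19% − 0.63 × 3.7324% = 2.8386%
E(R_Wren) = R_f + β × MRP = 2.8386% + 0.92 × 3.7324% = 6.27%

6.27%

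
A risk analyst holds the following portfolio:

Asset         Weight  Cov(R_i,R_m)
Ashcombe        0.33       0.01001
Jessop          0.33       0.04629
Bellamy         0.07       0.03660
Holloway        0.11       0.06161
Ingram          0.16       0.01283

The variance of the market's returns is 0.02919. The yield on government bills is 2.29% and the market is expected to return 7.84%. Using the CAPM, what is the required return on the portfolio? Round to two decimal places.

β_Ashcombe = 0.01001 / 0.02919 = 0.3429
β_Jessop = 0.04629 / 0.02919 = 1.5858
β_Bellamy = 0.03660 / 0.02919 = 1.2539
β_Holloway = 0.06161 / 0.02919 = 2.1107
β_Ingram = 0.01283 / 0.02919 = 0.4395
β_P = Σ w_i β_i = 0.33×0.3429 + 0.33×1.5858 + 0.07×1.2539 + 0.11×2.1107 + 0.16×0.4395 = 1.0267
MRP = 7.84% − 2.29% = 5.55%
E(R_P) = R_f + β_P × MRP = 2.29% + 1.0267 × 5.55% = 7.99%

7.99%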